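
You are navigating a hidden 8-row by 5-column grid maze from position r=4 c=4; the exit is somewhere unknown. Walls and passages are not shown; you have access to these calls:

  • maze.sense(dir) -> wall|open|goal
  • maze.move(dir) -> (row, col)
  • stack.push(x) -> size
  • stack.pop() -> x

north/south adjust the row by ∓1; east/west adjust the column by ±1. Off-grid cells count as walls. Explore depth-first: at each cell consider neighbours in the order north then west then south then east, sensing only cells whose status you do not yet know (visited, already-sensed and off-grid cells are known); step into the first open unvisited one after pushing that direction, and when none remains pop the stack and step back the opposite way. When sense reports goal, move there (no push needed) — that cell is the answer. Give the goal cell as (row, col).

→ sense(dir=north)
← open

→ push(x=north)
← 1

→ move(dir=north)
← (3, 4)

→ sense(dir=north)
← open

→ push(x=north)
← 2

→ move(dir=north)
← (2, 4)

→ sense(dir=north)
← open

→ push(x=north)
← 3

→ move(dir=north)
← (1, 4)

→ sense(dir=north)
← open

→ push(x=north)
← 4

→ move(dir=north)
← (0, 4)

→ sense(dir=west)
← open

→ push(x=west)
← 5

→ move(dir=west)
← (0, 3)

→ sense(dir=west)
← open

→ push(x=west)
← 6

→ move(dir=west)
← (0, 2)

→ sense(dir=west)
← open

→ push(x=west)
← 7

→ move(dir=west)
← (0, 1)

→ sense(dir=west)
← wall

→ sense(dir=south)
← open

→ push(x=south)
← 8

→ move(dir=south)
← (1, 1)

→ sense(dir=west)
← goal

→ move(dir=west)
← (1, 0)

Answer: (1, 0)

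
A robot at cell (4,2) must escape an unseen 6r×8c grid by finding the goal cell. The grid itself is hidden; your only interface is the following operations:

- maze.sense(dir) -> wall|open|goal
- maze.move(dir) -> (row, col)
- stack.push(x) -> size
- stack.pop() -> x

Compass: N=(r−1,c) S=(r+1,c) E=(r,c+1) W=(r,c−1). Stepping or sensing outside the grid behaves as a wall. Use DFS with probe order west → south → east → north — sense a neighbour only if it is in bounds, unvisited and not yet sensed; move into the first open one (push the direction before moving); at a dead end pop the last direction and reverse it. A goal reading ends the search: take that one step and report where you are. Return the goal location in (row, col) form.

→ maze.sense(west)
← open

→ stack.push(west)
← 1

→ maze.move(west)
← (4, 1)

→ maze.sense(west)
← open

→ stack.push(west)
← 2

→ maze.move(west)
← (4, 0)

→ maze.sense(south)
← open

→ stack.push(south)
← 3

→ maze.move(south)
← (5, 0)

→ maze.sense(east)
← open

→ stack.push(east)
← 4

→ maze.move(east)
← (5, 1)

→ maze.sense(east)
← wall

→ stack.pop()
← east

→ maze.move(west)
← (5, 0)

→ stack.pop()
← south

→ maze.move(north)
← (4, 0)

→ maze.sense(north)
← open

→ stack.push(north)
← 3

→ maze.move(north)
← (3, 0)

→ maze.sense(east)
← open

→ stack.push(east)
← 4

→ maze.move(east)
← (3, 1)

→ maze.sense(east)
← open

→ stack.push(east)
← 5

→ maze.move(east)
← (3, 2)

→ maze.sense(east)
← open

→ stack.push(east)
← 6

→ maze.move(east)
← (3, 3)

→ maze.sense(south)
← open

→ stack.push(south)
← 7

→ maze.move(south)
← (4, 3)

→ maze.sense(south)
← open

→ stack.push(south)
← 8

→ maze.move(south)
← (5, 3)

→ maze.sense(east)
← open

→ stack.push(east)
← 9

→ maze.move(east)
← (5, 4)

→ maze.sense(east)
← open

→ stack.push(east)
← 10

→ maze.move(east)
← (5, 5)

→ maze.sense(east)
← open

→ stack.push(east)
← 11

→ maze.move(east)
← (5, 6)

→ maze.sense(east)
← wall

→ maze.sense(north)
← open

→ stack.push(north)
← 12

→ maze.move(north)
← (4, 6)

→ maze.sense(west)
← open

→ stack.push(west)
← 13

→ maze.move(west)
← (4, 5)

→ maze.sense(west)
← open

→ stack.push(west)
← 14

→ maze.move(west)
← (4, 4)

→ maze.sense(north)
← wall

→ stack.pop()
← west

→ maze.move(east)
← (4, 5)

→ maze.sense(north)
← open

→ stack.push(north)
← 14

→ maze.move(north)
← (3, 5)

→ maze.sense(east)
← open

→ stack.push(east)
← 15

→ maze.move(east)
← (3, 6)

→ maze.sense(east)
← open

→ stack.push(east)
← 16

→ maze.move(east)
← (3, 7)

→ maze.sense(south)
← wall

→ maze.sense(north)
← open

→ stack.push(north)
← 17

→ maze.move(north)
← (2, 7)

→ maze.sense(west)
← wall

→ maze.sense(north)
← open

→ stack.push(north)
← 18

→ maze.move(north)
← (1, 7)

→ maze.sense(west)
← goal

→ maze.move(west)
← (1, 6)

Answer: (1, 6)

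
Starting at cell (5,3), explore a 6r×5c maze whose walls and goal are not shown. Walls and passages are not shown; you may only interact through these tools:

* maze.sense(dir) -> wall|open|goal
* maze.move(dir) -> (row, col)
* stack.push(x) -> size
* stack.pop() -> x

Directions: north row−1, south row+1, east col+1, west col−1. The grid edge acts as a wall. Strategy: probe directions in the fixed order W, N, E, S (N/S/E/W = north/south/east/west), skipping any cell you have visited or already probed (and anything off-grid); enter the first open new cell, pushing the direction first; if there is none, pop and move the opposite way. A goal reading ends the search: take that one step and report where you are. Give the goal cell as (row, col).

·→ sense(west)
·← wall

·→ sense(north)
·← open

·→ push(north)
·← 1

·→ move(north)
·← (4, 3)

·→ sense(west)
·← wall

·→ sense(north)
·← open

·→ push(north)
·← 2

·→ move(north)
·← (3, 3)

·→ sense(west)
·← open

·→ push(west)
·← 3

·→ move(west)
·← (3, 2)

·→ sense(west)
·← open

·→ push(west)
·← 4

·→ move(west)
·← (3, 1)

·→ sense(west)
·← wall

·→ sense(north)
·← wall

·→ sense(south)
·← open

·→ push(south)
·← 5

·→ move(south)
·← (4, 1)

·→ sense(west)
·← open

·→ push(west)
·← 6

·→ move(west)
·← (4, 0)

·→ sense(south)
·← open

·→ push(south)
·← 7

·→ move(south)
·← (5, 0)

·→ sense(east)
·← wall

·→ pop()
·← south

·→ move(north)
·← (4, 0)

·→ pop()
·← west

·→ move(east)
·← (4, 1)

·→ pop()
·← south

·→ move(north)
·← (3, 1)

·→ pop()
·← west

·→ move(east)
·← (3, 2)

·→ sense(north)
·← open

·→ push(north)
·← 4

·→ move(north)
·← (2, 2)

·→ sense(north)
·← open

·→ push(north)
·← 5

·→ move(north)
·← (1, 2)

·→ sense(west)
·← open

·→ push(west)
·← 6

·→ move(west)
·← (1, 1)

·→ sense(west)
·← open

·→ push(west)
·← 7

·→ move(west)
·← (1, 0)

·→ sense(north)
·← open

·→ push(north)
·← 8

·→ move(north)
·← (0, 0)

·→ sense(east)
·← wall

·→ pop()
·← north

·→ move(south)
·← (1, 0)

·→ sense(south)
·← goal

·→ move(south)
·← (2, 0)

Answer: (2, 0)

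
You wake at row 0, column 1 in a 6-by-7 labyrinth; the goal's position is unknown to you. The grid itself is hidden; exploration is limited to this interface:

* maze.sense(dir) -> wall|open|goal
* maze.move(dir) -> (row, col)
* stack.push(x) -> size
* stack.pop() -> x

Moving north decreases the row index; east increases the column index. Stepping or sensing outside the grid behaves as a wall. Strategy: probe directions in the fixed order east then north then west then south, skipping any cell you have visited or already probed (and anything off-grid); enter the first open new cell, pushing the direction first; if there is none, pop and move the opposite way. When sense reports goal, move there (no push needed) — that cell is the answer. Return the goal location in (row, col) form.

// 1. sense(dir: east) : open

// 2. push(x: east) : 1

// 3. move(dir: east) : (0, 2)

// 4. sense(dir: east) : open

// 5. push(x: east) : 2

// 6. move(dir: east) : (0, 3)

// 7. sense(dir: east) : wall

// 8. sense(dir: south) : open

// 9. push(x: south) : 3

// 10. move(dir: south) : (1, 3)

// 11. sense(dir: east) : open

// 12. push(x: east) : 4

// 13. move(dir: east) : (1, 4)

// 14. sense(dir: east) : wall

// 15. sense(dir: south) : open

// 16. push(x: south) : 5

// 17. move(dir: south) : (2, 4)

// 18. sense(dir: east) : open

// 19. push(x: east) : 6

// 20. move(dir: east) : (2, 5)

// 21. sense(dir: east) : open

// 22. push(x: east) : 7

// 23. move(dir: east) : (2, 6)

// 24. sense(dir: north) : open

// 25. push(x: north) : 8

// 26. move(dir: north) : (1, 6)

// 27. sense(dir: north) : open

// 28. push(x: north) : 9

// 29. move(dir: north) : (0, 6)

// 30. sense(dir: west) : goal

// 31. move(dir: west) : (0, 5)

Answer: (0, 5)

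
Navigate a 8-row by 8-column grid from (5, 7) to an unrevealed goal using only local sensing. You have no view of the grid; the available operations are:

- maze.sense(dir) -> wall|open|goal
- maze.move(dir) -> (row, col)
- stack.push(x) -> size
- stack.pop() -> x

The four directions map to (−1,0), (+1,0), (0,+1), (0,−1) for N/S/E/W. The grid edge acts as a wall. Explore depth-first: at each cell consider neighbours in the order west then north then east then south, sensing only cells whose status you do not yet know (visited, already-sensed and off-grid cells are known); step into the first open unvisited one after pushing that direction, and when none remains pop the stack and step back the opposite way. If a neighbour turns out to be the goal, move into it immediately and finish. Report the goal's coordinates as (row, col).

> maze.sense dir=west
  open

> stack.push x=west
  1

> maze.move dir=west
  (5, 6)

> maze.sense dir=west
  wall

> maze.sense dir=north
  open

> stack.push x=north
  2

> maze.move dir=north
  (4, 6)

> maze.sense dir=west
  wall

> maze.sense dir=north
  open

> stack.push x=north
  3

> maze.move dir=north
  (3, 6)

> maze.sense dir=west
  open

> stack.push x=west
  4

> maze.move dir=west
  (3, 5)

> maze.sense dir=west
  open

> stack.push x=west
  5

> maze.move dir=west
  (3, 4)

> maze.sense dir=west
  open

> stack.push x=west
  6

> maze.move dir=west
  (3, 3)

> maze.sense dir=west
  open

> stack.push x=west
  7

> maze.move dir=west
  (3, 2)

> maze.sense dir=west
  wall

> maze.sense dir=north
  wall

> maze.sense dir=south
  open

> stack.push x=south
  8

> maze.move dir=south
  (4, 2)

> maze.sense dir=west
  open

> stack.push x=west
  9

> maze.move dir=west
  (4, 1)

> maze.sense dir=west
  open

> stack.push x=west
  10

> maze.move dir=west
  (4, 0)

> maze.sense dir=north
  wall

> maze.sense dir=south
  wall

> stack.pop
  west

> maze.move dir=east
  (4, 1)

> maze.sense dir=south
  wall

> stack.pop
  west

> maze.move dir=east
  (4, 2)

> maze.sense dir=east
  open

> stack.push x=east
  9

> maze.move dir=east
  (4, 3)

> maze.sense dir=east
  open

> stack.push x=east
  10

> maze.move dir=east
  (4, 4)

> maze.sense dir=south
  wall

> stack.pop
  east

> maze.move dir=west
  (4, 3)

> maze.sense dir=south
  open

> stack.push x=south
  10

> maze.move dir=south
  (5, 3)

> maze.sense dir=west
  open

> stack.push x=west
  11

> maze.move dir=west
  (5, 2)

> maze.sense dir=south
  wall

> stack.pop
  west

> maze.move dir=east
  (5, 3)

> maze.sense dir=south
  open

> stack.push x=south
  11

> maze.move dir=south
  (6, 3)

> maze.sense dir=east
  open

> stack.push x=east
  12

> maze.move dir=east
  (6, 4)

> maze.sense dir=east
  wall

> maze.sense dir=south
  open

> stack.push x=south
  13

> maze.move dir=south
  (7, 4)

> maze.sense dir=west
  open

> stack.push x=west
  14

> maze.move dir=west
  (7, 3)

> maze.sense dir=west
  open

> stack.push x=west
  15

> maze.move dir=west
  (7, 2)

> maze.sense dir=west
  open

> stack.push x=west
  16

> maze.move dir=west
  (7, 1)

> maze.sense dir=west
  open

> stack.push x=west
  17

> maze.move dir=west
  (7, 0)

> maze.sense dir=north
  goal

> maze.move dir=north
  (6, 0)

Answer: (6, 0)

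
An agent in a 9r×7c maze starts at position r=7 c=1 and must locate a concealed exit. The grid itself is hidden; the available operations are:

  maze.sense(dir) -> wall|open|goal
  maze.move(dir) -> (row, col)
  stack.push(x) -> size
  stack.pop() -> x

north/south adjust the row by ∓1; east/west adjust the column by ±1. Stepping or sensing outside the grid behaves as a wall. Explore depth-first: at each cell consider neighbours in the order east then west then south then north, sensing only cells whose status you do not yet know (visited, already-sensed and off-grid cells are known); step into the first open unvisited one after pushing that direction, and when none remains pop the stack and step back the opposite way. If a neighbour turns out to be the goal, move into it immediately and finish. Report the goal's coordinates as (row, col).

>>> sense dir='east'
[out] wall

>>> sense dir='west'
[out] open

>>> push x='west'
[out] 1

>>> move dir='west'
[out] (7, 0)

>>> sense dir='south'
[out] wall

>>> sense dir='north'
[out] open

>>> push x='north'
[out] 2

>>> move dir='north'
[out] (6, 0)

>>> sense dir='east'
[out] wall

>>> sense dir='north'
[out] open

>>> push x='north'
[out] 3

>>> move dir='north'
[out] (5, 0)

>>> sense dir='east'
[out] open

>>> push x='east'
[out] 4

>>> move dir='east'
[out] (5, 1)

>>> sense dir='east'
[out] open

>>> push x='east'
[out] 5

>>> move dir='east'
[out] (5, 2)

>>> sense dir='east'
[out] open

>>> push x='east'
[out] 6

>>> move dir='east'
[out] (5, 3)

>>> sense dir='east'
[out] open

>>> push x='east'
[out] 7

>>> move dir='east'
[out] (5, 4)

>>> sense dir='east'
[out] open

>>> push x='east'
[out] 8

>>> move dir='east'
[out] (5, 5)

>>> sense dir='east'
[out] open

>>> push x='east'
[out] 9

>>> move dir='east'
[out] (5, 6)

>>> sense dir='south'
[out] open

>>> push x='south'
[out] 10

>>> move dir='south'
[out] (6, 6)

>>> sense dir='west'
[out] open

>>> push x='west'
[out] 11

>>> move dir='west'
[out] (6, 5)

>>> sense dir='west'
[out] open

>>> push x='west'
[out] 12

>>> move dir='west'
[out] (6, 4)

>>> sense dir='west'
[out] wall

>>> sense dir='south'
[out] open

>>> push x='south'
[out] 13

>>> move dir='south'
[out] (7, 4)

>>> sense dir='east'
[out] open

>>> push x='east'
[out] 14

>>> move dir='east'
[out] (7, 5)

>>> sense dir='east'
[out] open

>>> push x='east'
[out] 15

>>> move dir='east'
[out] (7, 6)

>>> sense dir='south'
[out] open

>>> push x='south'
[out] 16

>>> move dir='south'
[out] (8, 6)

>>> sense dir='west'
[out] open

>>> push x='west'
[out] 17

>>> move dir='west'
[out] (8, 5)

>>> sense dir='west'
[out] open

>>> push x='west'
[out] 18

>>> move dir='west'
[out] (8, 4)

>>> sense dir='west'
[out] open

>>> push x='west'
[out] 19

>>> move dir='west'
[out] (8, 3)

>>> sense dir='west'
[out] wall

>>> sense dir='north'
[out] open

>>> push x='north'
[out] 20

>>> move dir='north'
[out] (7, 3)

>>> pop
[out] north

>>> move dir='south'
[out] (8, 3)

>>> pop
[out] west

>>> move dir='east'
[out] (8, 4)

>>> pop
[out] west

>>> move dir='east'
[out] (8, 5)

>>> pop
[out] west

>>> move dir='east'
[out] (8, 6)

>>> pop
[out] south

>>> move dir='north'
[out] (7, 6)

>>> pop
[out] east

>>> move dir='west'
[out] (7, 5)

>>> pop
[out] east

>>> move dir='west'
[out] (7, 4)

>>> pop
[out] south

>>> move dir='north'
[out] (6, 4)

>>> pop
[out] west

>>> move dir='east'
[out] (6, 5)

>>> pop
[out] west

>>> move dir='east'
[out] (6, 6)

>>> pop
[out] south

>>> move dir='north'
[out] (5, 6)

>>> sense dir='north'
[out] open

>>> push x='north'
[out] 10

>>> move dir='north'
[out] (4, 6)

>>> sense dir='west'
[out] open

>>> push x='west'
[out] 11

>>> move dir='west'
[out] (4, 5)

>>> sense dir='west'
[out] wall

>>> sense dir='north'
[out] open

>>> push x='north'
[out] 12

>>> move dir='north'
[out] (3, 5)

>>> sense dir='east'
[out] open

>>> push x='east'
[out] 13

>>> move dir='east'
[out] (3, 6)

>>> sense dir='north'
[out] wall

>>> pop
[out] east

>>> move dir='west'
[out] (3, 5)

>>> sense dir='west'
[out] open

>>> push x='west'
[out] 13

>>> move dir='west'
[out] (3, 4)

>>> sense dir='west'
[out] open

>>> push x='west'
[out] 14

>>> move dir='west'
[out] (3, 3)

>>> sense dir='west'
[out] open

>>> push x='west'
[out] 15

>>> move dir='west'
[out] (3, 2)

>>> sense dir='west'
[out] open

>>> push x='west'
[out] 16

>>> move dir='west'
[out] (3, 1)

>>> sense dir='west'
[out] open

>>> push x='west'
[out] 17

>>> move dir='west'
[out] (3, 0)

>>> sense dir='south'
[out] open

>>> push x='south'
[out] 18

>>> move dir='south'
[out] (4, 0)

>>> sense dir='east'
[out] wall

>>> pop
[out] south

>>> move dir='north'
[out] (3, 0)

>>> sense dir='north'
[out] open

>>> push x='north'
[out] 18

>>> move dir='north'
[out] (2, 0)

>>> sense dir='east'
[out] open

>>> push x='east'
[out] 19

>>> move dir='east'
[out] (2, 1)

>>> sense dir='east'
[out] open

>>> push x='east'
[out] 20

>>> move dir='east'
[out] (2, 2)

>>> sense dir='east'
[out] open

>>> push x='east'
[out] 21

>>> move dir='east'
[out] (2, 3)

>>> sense dir='east'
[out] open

>>> push x='east'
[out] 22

>>> move dir='east'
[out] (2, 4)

>>> sense dir='east'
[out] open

>>> push x='east'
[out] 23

>>> move dir='east'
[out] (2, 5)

>>> sense dir='north'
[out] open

>>> push x='north'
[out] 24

>>> move dir='north'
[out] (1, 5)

>>> sense dir='east'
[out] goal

>>> move dir='east'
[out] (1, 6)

Answer: (1, 6)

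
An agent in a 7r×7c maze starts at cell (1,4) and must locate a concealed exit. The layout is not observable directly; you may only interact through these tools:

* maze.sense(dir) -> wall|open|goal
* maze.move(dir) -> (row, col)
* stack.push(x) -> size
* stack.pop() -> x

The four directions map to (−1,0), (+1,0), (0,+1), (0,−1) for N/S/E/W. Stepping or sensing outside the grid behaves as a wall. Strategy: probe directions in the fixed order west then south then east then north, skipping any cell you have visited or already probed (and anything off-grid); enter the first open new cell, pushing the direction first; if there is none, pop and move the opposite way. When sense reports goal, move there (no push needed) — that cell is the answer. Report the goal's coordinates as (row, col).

Step: maze.sense[dir=west]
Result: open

Step: stack.push[x=west]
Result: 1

Step: maze.move[dir=west]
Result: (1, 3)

Step: maze.sense[dir=west]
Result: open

Step: stack.push[x=west]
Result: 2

Step: maze.move[dir=west]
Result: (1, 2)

Step: maze.sense[dir=west]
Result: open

Step: stack.push[x=west]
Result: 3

Step: maze.move[dir=west]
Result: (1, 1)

Step: maze.sense[dir=west]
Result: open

Step: stack.push[x=west]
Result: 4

Step: maze.move[dir=west]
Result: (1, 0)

Step: maze.sense[dir=south]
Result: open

Step: stack.push[x=south]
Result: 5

Step: maze.move[dir=south]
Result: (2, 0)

Step: maze.sense[dir=south]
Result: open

Step: stack.push[x=south]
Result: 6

Step: maze.move[dir=south]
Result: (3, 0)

Step: maze.sense[dir=south]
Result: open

Step: stack.push[x=south]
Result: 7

Step: maze.move[dir=south]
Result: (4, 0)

Step: maze.sense[dir=south]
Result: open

Step: stack.push[x=south]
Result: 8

Step: maze.move[dir=south]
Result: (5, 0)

Step: maze.sense[dir=south]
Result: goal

Step: maze.move[dir=south]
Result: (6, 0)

Answer: (6, 0)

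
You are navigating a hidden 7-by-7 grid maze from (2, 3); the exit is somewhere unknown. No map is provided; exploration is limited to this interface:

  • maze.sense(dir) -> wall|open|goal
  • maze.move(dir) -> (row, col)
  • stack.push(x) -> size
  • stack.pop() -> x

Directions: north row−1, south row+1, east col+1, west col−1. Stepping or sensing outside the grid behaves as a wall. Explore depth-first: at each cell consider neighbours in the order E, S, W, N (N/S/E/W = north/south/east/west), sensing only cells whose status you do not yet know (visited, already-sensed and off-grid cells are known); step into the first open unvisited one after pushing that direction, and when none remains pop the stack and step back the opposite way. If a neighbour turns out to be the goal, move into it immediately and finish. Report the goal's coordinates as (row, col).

Step: maze.sense[dir→east]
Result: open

Step: stack.push[x→east]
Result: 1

Step: maze.move[dir→east]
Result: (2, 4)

Step: maze.sense[dir→east]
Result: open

Step: stack.push[x→east]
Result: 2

Step: maze.move[dir→east]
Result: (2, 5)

Step: maze.sense[dir→east]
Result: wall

Step: maze.sense[dir→south]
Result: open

Step: stack.push[x→south]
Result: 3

Step: maze.move[dir→south]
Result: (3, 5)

Step: maze.sense[dir→east]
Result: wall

Step: maze.sense[dir→south]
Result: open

Step: stack.push[x→south]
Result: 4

Step: maze.move[dir→south]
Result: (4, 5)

Step: maze.sense[dir→east]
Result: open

Step: stack.push[x→east]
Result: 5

Step: maze.move[dir→east]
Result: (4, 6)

Step: maze.sense[dir→south]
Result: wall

Step: stack.pop[]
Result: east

Step: maze.move[dir→west]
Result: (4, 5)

Step: maze.sense[dir→south]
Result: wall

Step: maze.sense[dir→west]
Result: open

Step: stack.push[x→west]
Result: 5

Step: maze.move[dir→west]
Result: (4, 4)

Step: maze.sense[dir→south]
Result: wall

Step: maze.sense[dir→west]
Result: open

Step: stack.push[x→west]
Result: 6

Step: maze.move[dir→west]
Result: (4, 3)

Step: maze.sense[dir→south]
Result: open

Step: stack.push[x→south]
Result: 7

Step: maze.move[dir→south]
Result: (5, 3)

Step: maze.sense[dir→south]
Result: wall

Step: maze.sense[dir→west]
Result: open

Step: stack.push[x→west]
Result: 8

Step: maze.move[dir→west]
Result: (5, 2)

Step: maze.sense[dir→south]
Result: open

Step: stack.push[x→south]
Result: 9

Step: maze.move[dir→south]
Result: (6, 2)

Step: maze.sense[dir→west]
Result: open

Step: stack.push[x→west]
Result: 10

Step: maze.move[dir→west]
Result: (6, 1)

Step: maze.sense[dir→west]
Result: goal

Step: maze.move[dir→west]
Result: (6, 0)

Answer: (6, 0)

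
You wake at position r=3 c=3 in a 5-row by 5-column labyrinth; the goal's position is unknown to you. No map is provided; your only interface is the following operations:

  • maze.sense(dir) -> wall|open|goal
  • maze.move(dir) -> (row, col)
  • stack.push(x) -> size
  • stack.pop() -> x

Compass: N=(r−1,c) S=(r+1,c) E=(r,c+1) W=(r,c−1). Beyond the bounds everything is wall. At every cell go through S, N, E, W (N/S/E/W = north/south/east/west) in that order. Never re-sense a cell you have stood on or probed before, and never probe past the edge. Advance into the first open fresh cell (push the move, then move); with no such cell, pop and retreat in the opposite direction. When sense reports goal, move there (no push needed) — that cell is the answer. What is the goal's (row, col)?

CALL sense[south]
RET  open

CALL push[south]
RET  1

CALL move[south]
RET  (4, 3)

CALL sense[east]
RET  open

CALL push[east]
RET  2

CALL move[east]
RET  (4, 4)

CALL sense[north]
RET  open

CALL push[north]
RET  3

CALL move[north]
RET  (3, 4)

CALL sense[north]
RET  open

CALL push[north]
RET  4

CALL move[north]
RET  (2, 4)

CALL sense[north]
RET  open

CALL push[north]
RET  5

CALL move[north]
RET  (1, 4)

CALL sense[north]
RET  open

CALL push[north]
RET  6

CALL move[north]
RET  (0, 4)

CALL sense[west]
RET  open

CALL push[west]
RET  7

CALL move[west]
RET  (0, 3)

CALL sense[south]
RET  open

CALL push[south]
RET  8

CALL move[south]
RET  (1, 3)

CALL sense[south]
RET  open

CALL push[south]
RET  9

CALL move[south]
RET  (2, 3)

CALL sense[west]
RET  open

CALL push[west]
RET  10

CALL move[west]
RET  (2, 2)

CALL sense[south]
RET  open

CALL push[south]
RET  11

CALL move[south]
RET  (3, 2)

CALL sense[south]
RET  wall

CALL sense[west]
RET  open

CALL push[west]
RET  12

CALL move[west]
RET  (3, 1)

CALL sense[south]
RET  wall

CALL sense[north]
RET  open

CALL push[north]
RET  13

CALL move[north]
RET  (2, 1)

CALL sense[north]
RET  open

CALL push[north]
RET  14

CALL move[north]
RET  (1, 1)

CALL sense[north]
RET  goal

CALL move[north]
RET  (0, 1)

Answer: (0, 1)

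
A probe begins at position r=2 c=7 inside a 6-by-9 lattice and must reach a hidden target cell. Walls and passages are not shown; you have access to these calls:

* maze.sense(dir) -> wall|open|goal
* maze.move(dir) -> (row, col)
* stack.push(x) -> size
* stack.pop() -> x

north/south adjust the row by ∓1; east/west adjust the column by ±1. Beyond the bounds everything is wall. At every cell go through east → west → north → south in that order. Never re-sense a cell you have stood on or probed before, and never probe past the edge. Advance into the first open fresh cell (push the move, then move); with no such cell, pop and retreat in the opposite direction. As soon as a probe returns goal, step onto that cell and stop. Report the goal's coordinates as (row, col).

Step: maze.sense[dir=east]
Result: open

Step: stack.push[x=east]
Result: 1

Step: maze.move[dir=east]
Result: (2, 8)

Step: maze.sense[dir=north]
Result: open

Step: stack.push[x=north]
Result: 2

Step: maze.move[dir=north]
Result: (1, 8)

Step: maze.sense[dir=west]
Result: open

Step: stack.push[x=west]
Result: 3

Step: maze.move[dir=west]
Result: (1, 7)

Step: maze.sense[dir=west]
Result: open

Step: stack.push[x=west]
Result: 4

Step: maze.move[dir=west]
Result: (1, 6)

Step: maze.sense[dir=west]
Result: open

Step: stack.push[x=west]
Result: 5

Step: maze.move[dir=west]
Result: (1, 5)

Step: maze.sense[dir=west]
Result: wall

Step: maze.sense[dir=north]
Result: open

Step: stack.push[x=north]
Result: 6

Step: maze.move[dir=north]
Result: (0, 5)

Step: maze.sense[dir=east]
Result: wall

Step: maze.sense[dir=west]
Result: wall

Step: stack.pop[]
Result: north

Step: maze.move[dir=south]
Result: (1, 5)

Step: maze.sense[dir=south]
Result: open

Step: stack.push[x=south]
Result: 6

Step: maze.move[dir=south]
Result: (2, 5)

Step: maze.sense[dir=east]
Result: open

Step: stack.push[x=east]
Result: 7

Step: maze.move[dir=east]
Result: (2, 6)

Step: maze.sense[dir=south]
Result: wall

Step: stack.pop[]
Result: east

Step: maze.move[dir=west]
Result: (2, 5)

Step: maze.sense[dir=west]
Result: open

Step: stack.push[x=west]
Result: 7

Step: maze.move[dir=west]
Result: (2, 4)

Step: maze.sense[dir=west]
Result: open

Step: stack.push[x=west]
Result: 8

Step: maze.move[dir=west]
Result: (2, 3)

Step: maze.sense[dir=west]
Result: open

Step: stack.push[x=west]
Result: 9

Step: maze.move[dir=west]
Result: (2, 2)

Step: maze.sense[dir=west]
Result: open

Step: stack.push[x=west]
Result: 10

Step: maze.move[dir=west]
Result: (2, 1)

Step: maze.sense[dir=west]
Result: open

Step: stack.push[x=west]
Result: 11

Step: maze.move[dir=west]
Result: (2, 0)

Step: maze.sense[dir=north]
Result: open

Step: stack.push[x=north]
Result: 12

Step: maze.move[dir=north]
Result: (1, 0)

Step: maze.sense[dir=east]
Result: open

Step: stack.push[x=east]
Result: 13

Step: maze.move[dir=east]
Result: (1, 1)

Step: maze.sense[dir=east]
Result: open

Step: stack.push[x=east]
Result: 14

Step: maze.move[dir=east]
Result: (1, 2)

Step: maze.sense[dir=east]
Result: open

Step: stack.push[x=east]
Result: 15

Step: maze.move[dir=east]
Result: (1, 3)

Step: maze.sense[dir=north]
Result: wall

Step: stack.pop[]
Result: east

Step: maze.move[dir=west]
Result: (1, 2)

Step: maze.sense[dir=north]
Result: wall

Step: stack.pop[]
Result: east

Step: maze.move[dir=west]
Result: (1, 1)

Step: maze.sense[dir=north]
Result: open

Step: stack.push[x=north]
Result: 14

Step: maze.move[dir=north]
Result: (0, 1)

Step: maze.sense[dir=west]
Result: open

Step: stack.push[x=west]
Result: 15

Step: maze.move[dir=west]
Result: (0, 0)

Step: stack.pop[]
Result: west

Step: maze.move[dir=east]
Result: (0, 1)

Step: stack.pop[]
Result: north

Step: maze.move[dir=south]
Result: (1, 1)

Step: stack.pop[]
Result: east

Step: maze.move[dir=west]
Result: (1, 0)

Step: stack.pop[]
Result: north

Step: maze.move[dir=south]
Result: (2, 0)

Step: maze.sense[dir=south]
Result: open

Step: stack.push[x=south]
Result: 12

Step: maze.move[dir=south]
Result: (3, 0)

Step: maze.sense[dir=east]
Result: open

Step: stack.push[x=east]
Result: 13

Step: maze.move[dir=east]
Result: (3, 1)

Step: maze.sense[dir=east]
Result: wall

Step: maze.sense[dir=south]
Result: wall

Step: stack.pop[]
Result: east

Step: maze.move[dir=west]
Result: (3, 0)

Step: maze.sense[dir=south]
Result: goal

Step: maze.move[dir=south]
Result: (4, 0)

Answer: (4, 0)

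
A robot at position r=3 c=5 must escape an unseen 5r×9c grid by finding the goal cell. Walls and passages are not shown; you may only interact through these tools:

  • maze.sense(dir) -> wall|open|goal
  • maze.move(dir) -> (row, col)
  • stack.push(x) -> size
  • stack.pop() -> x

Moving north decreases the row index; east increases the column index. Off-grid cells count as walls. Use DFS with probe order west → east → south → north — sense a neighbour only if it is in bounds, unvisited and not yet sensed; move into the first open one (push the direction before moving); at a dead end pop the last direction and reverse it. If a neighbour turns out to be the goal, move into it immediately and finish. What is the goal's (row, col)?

Do: maze.sense[west]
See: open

Do: stack.push[west]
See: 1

Do: maze.move[west]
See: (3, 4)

Do: maze.sense[west]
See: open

Do: stack.push[west]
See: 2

Do: maze.move[west]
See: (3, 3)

Do: maze.sense[west]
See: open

Do: stack.push[west]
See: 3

Do: maze.move[west]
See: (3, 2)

Do: maze.sense[west]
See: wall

Do: maze.sense[south]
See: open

Do: stack.push[south]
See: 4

Do: maze.move[south]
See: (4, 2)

Do: maze.sense[west]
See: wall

Do: maze.sense[east]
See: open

Do: stack.push[east]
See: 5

Do: maze.move[east]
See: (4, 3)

Do: maze.sense[east]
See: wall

Do: stack.pop[]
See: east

Do: maze.move[west]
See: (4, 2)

Do: stack.pop[]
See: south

Do: maze.move[north]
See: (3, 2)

Do: maze.sense[north]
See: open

Do: stack.push[north]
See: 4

Do: maze.move[north]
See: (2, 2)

Do: maze.sense[west]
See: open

Do: stack.push[west]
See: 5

Do: maze.move[west]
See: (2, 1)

Do: maze.sense[west]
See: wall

Do: maze.sense[north]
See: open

Do: stack.push[north]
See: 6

Do: maze.move[north]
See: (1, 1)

Do: maze.sense[west]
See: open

Do: stack.push[west]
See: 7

Do: maze.move[west]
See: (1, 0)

Do: maze.sense[north]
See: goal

Do: maze.move[north]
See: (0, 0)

Answer: (0, 0)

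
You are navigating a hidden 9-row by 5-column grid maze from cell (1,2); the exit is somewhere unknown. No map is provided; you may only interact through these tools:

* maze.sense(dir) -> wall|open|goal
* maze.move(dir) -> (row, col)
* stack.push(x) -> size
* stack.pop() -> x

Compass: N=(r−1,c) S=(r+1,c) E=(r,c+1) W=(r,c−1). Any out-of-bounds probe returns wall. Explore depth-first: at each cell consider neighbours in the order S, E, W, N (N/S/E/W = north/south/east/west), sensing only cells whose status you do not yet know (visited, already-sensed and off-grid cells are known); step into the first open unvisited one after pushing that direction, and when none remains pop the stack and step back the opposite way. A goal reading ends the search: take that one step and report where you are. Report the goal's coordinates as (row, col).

→ maze.sense(dir='south')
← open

→ stack.push(x='south')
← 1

→ maze.move(dir='south')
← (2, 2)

→ maze.sense(dir='south')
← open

→ stack.push(x='south')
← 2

→ maze.move(dir='south')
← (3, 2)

→ maze.sense(dir='south')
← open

→ stack.push(x='south')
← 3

→ maze.move(dir='south')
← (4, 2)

→ maze.sense(dir='south')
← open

→ stack.push(x='south')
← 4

→ maze.move(dir='south')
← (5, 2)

→ maze.sense(dir='south')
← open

→ stack.push(x='south')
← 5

→ maze.move(dir='south')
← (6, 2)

→ maze.sense(dir='south')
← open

→ stack.push(x='south')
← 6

→ maze.move(dir='south')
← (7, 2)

→ maze.sense(dir='south')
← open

→ stack.push(x='south')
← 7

→ maze.move(dir='south')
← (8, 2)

→ maze.sense(dir='east')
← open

→ stack.push(x='east')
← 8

→ maze.move(dir='east')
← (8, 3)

→ maze.sense(dir='east')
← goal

→ maze.move(dir='east')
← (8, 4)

Answer: (8, 4)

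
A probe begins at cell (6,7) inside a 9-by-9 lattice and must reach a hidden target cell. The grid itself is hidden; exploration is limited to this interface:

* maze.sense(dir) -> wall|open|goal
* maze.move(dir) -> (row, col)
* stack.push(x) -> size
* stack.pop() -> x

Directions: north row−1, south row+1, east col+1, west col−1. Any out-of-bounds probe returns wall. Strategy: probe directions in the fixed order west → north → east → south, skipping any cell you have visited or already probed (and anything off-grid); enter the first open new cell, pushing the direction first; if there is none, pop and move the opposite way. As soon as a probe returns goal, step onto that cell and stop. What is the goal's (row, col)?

Step: sense[dir=west]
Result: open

Step: push[x=west]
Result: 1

Step: move[dir=west]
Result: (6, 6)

Step: sense[dir=west]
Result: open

Step: push[x=west]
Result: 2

Step: move[dir=west]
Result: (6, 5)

Step: sense[dir=west]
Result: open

Step: push[x=west]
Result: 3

Step: move[dir=west]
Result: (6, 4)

Step: sense[dir=west]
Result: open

Step: push[x=west]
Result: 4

Step: move[dir=west]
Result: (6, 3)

Step: sense[dir=west]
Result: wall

Step: sense[dir=north]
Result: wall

Step: sense[dir=south]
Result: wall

Step: pop[]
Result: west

Step: move[dir=east]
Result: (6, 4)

Step: sense[dir=north]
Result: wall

Step: sense[dir=south]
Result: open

Step: push[x=south]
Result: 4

Step: move[dir=south]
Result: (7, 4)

Step: sense[dir=east]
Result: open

Step: push[x=east]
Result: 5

Step: move[dir=east]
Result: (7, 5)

Step: sense[dir=east]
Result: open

Step: push[x=east]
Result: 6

Step: move[dir=east]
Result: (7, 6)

Step: sense[dir=east]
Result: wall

Step: sense[dir=south]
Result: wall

Step: pop[]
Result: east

Step: move[dir=west]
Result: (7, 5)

Step: sense[dir=south]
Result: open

Step: push[x=south]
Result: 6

Step: move[dir=south]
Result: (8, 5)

Step: sense[dir=west]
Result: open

Step: push[x=west]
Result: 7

Step: move[dir=west]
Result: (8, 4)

Step: sense[dir=west]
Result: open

Step: push[x=west]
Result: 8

Step: move[dir=west]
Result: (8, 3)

Step: sense[dir=west]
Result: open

Step: push[x=west]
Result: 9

Step: move[dir=west]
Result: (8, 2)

Step: sense[dir=west]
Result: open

Step: push[x=west]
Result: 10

Step: move[dir=west]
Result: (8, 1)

Step: sense[dir=west]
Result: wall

Step: sense[dir=north]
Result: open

Step: push[x=north]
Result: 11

Step: move[dir=north]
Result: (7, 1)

Step: sense[dir=west]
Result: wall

Step: sense[dir=north]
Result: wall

Step: sense[dir=east]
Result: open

Step: push[x=east]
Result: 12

Step: move[dir=east]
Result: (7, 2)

Step: pop[]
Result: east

Step: move[dir=west]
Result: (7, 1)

Step: pop[]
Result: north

Step: move[dir=south]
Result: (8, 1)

Step: pop[]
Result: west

Step: move[dir=east]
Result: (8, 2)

Step: pop[]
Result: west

Step: move[dir=east]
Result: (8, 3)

Step: pop[]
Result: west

Step: move[dir=east]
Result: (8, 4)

Step: pop[]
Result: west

Step: move[dir=east]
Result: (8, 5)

Step: pop[]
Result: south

Step: move[dir=north]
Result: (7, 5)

Step: pop[]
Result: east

Step: move[dir=west]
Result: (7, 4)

Step: pop[]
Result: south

Step: move[dir=north]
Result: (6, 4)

Step: pop[]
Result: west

Step: move[dir=east]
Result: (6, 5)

Step: sense[dir=north]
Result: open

Step: push[x=north]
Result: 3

Step: move[dir=north]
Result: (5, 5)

Step: sense[dir=north]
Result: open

Step: push[x=north]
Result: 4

Step: move[dir=north]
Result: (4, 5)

Step: sense[dir=west]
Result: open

Step: push[x=west]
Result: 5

Step: move[dir=west]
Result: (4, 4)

Step: sense[dir=west]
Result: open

Step: push[x=west]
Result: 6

Step: move[dir=west]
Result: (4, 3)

Step: sense[dir=west]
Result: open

Step: push[x=west]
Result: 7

Step: move[dir=west]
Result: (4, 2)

Step: sense[dir=west]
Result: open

Step: push[x=west]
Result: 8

Step: move[dir=west]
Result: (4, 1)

Step: sense[dir=west]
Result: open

Step: push[x=west]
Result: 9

Step: move[dir=west]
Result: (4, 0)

Step: sense[dir=north]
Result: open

Step: push[x=north]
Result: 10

Step: move[dir=north]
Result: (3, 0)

Step: sense[dir=north]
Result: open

Step: push[x=north]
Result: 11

Step: move[dir=north]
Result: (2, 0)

Step: sense[dir=north]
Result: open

Step: push[x=north]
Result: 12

Step: move[dir=north]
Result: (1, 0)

Step: sense[dir=north]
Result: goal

Step: move[dir=north]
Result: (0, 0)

Answer: (0, 0)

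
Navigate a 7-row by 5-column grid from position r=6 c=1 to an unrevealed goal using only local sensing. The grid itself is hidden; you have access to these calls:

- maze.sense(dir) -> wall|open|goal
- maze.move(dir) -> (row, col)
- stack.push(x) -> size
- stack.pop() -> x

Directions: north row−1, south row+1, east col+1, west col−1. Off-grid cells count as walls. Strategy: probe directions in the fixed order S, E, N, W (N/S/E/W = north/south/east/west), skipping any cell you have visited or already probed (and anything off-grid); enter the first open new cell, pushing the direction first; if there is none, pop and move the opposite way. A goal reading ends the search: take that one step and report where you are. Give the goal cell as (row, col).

·→ sense(dir→east)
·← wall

·→ sense(dir→north)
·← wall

·→ sense(dir→west)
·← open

·→ push(x→west)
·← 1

·→ move(dir→west)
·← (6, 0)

·→ sense(dir→north)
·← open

·→ push(x→north)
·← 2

·→ move(dir→north)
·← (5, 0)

·→ sense(dir→north)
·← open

·→ push(x→north)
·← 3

·→ move(dir→north)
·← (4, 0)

·→ sense(dir→east)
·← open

·→ push(x→east)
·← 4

·→ move(dir→east)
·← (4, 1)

·→ sense(dir→east)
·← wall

·→ sense(dir→north)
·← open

·→ push(x→north)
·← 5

·→ move(dir→north)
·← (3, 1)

·→ sense(dir→east)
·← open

·→ push(x→east)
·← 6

·→ move(dir→east)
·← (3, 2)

·→ sense(dir→east)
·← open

·→ push(x→east)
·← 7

·→ move(dir→east)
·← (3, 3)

·→ sense(dir→south)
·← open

·→ push(x→south)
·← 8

·→ move(dir→south)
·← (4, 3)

·→ sense(dir→south)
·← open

·→ push(x→south)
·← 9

·→ move(dir→south)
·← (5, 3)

·→ sense(dir→south)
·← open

·→ push(x→south)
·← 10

·→ move(dir→south)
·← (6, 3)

·→ sense(dir→east)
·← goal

·→ move(dir→east)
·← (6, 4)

Answer: (6, 4)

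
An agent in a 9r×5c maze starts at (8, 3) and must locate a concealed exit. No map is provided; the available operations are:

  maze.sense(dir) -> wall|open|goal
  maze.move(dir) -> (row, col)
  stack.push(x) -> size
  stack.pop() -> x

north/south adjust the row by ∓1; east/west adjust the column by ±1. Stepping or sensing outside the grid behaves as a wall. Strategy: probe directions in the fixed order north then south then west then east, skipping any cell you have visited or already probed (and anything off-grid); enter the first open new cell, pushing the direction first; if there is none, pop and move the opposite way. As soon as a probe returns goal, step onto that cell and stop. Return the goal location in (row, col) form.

·→ maze.sense(dir: north)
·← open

·→ stack.push(x: north)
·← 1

·→ maze.move(dir: north)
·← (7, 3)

·→ maze.sense(dir: north)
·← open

·→ stack.push(x: north)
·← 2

·→ maze.move(dir: north)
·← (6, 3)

·→ maze.sense(dir: north)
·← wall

·→ maze.sense(dir: west)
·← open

·→ stack.push(x: west)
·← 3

·→ maze.move(dir: west)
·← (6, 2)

·→ maze.sense(dir: north)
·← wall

·→ maze.sense(dir: south)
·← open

·→ stack.push(x: south)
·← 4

·→ maze.move(dir: south)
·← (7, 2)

·→ maze.sense(dir: south)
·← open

·→ stack.push(x: south)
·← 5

·→ maze.move(dir: south)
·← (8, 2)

·→ maze.sense(dir: west)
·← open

·→ stack.push(x: west)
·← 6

·→ maze.move(dir: west)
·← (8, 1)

·→ maze.sense(dir: north)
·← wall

·→ maze.sense(dir: west)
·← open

·→ stack.push(x: west)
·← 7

·→ maze.move(dir: west)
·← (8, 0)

·→ maze.sense(dir: north)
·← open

·→ stack.push(x: north)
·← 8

·→ maze.move(dir: north)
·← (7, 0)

·→ maze.sense(dir: north)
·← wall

·→ stack.pop()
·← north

·→ maze.move(dir: south)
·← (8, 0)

·→ stack.pop()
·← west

·→ maze.move(dir: east)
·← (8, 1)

·→ stack.pop()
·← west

·→ maze.move(dir: east)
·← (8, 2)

·→ stack.pop()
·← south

·→ maze.move(dir: north)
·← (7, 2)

·→ stack.pop()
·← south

·→ maze.move(dir: north)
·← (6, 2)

·→ maze.sense(dir: west)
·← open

·→ stack.push(x: west)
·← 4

·→ maze.move(dir: west)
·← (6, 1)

·→ maze.sense(dir: north)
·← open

·→ stack.push(x: north)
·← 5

·→ maze.move(dir: north)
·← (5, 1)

·→ maze.sense(dir: north)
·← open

·→ stack.push(x: north)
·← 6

·→ maze.move(dir: north)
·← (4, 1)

·→ maze.sense(dir: north)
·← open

·→ stack.push(x: north)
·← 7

·→ maze.move(dir: north)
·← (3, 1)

·→ maze.sense(dir: north)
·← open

·→ stack.push(x: north)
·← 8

·→ maze.move(dir: north)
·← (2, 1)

·→ maze.sense(dir: north)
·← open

·→ stack.push(x: north)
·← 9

·→ maze.move(dir: north)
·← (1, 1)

·→ maze.sense(dir: north)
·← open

·→ stack.push(x: north)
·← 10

·→ maze.move(dir: north)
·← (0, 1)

·→ maze.sense(dir: west)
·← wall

·→ maze.sense(dir: east)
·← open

·→ stack.push(x: east)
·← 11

·→ maze.move(dir: east)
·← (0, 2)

·→ maze.sense(dir: south)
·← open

·→ stack.push(x: south)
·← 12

·→ maze.move(dir: south)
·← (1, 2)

·→ maze.sense(dir: south)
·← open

·→ stack.push(x: south)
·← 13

·→ maze.move(dir: south)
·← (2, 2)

·→ maze.sense(dir: south)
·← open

·→ stack.push(x: south)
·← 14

·→ maze.move(dir: south)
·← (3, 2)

·→ maze.sense(dir: south)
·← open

·→ stack.push(x: south)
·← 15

·→ maze.move(dir: south)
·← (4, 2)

·→ maze.sense(dir: east)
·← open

·→ stack.push(x: east)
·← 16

·→ maze.move(dir: east)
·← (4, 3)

·→ maze.sense(dir: north)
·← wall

·→ maze.sense(dir: east)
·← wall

·→ stack.pop()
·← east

·→ maze.move(dir: west)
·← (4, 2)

·→ stack.pop()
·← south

·→ maze.move(dir: north)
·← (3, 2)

·→ stack.pop()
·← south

·→ maze.move(dir: north)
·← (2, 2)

·→ maze.sense(dir: east)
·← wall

·→ stack.pop()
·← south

·→ maze.move(dir: north)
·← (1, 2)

·→ maze.sense(dir: east)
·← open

·→ stack.push(x: east)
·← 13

·→ maze.move(dir: east)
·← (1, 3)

·→ maze.sense(dir: north)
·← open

·→ stack.push(x: north)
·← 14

·→ maze.move(dir: north)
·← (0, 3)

·→ maze.sense(dir: east)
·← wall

·→ stack.pop()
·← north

·→ maze.move(dir: south)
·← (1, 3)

·→ maze.sense(dir: east)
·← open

·→ stack.push(x: east)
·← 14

·→ maze.move(dir: east)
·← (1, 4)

·→ maze.sense(dir: south)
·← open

·→ stack.push(x: south)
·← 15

·→ maze.move(dir: south)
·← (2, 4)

·→ maze.sense(dir: south)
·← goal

·→ maze.move(dir: south)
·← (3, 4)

Answer: (3, 4)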